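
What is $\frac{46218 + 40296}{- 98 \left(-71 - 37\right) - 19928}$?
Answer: $- \frac{43257}{4672} \approx -9.2588$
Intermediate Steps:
$\frac{46218 + 40296}{- 98 \left(-71 - 37\right) - 19928} = \frac{86514}{\left(-98\right) \left(-108\right) - 19928} = \frac{86514}{10584 - 19928} = \frac{86514}{-9344} = 86514 \left(- \frac{1}{9344}\right) = - \frac{43257}{4672}$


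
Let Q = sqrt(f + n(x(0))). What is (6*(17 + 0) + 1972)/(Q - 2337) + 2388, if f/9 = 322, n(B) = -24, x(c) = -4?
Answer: 4343505574/1819565 - 2074*sqrt(2874)/5458695 ≈ 2387.1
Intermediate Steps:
f = 2898 (f = 9*322 = 2898)
Q = sqrt(2874) (Q = sqrt(2898 - 24) = sqrt(2874) ≈ 53.610)
(6*(17 + 0) + 1972)/(Q - 2337) + 2388 = (6*(17 + 0) + 1972)/(sqrt(2874) - 2337) + 2388 = (6*17 + 1972)/(-2337 + sqrt(2874)) + 2388 = (102 + 1972)/(-2337 + sqrt(2874)) + 2388 = 2074/(-2337 + sqrt(2874)) + 2388 = 2388 + 2074/(-2337 + sqrt(2874))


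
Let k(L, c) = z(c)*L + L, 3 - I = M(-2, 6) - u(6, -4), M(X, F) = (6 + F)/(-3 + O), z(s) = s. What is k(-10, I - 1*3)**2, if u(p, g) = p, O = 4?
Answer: 2500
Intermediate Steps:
M(X, F) = 6 + F (M(X, F) = (6 + F)/(-3 + 4) = (6 + F)/1 = (6 + F)*1 = 6 + F)
I = -3 (I = 3 - ((6 + 6) - 1*6) = 3 - (12 - 6) = 3 - 1*6 = 3 - 6 = -3)
k(L, c) = L + L*c (k(L, c) = c*L + L = L*c + L = L + L*c)
k(-10, I - 1*3)**2 = (-10*(1 + (-3 - 1*3)))**2 = (-10*(1 + (-3 - 3)))**2 = (-10*(1 - 6))**2 = (-10*(-5))**2 = 50**2 = 2500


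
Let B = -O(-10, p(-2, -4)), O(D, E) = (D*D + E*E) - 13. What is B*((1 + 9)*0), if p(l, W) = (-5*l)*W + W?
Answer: 0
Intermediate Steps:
p(l, W) = W - 5*W*l (p(l, W) = -5*W*l + W = W - 5*W*l)
O(D, E) = -13 + D² + E² (O(D, E) = (D² + E²) - 13 = -13 + D² + E²)
B = -2023 (B = -(-13 + (-10)² + (-4*(1 - 5*(-2)))²) = -(-13 + 100 + (-4*(1 + 10))²) = -(-13 + 100 + (-4*11)²) = -(-13 + 100 + (-44)²) = -(-13 + 100 + 1936) = -1*2023 = -2023)
B*((1 + 9)*0) = -2023*(1 + 9)*0 = -20230*0 = -2023*0 = 0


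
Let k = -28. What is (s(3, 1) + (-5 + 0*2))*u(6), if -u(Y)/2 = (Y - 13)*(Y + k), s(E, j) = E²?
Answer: -1232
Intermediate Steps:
u(Y) = -2*(-28 + Y)*(-13 + Y) (u(Y) = -2*(Y - 13)*(Y - 28) = -2*(-13 + Y)*(-28 + Y) = -2*(-28 + Y)*(-13 + Y))
(s(3, 1) + (-5 + 0*2))*u(6) = (3² + (-5 + 0*2))*(-728 - 2*6² + 82*6) = (9 + (-5 + 0))*(-728 - 2*36 + 492) = (9 - 5)*(-728 - 72 + 492) = 4*(-308) = -1232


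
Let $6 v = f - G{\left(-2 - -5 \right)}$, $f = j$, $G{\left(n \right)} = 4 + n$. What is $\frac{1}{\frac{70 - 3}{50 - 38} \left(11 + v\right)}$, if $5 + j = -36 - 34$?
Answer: $- \frac{9}{134} \approx -0.067164$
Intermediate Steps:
$j = -75$ ($j = -5 - 70 = -75$)
$f = -75$
$v = - \frac{41}{3}$ ($v = \frac{-75 - \left(4 - -3\right)}{6} = \frac{-75 - \left(4 + \left(-2 + 5\right)\right)}{6} = \frac{-75 - \left(4 + 3\right)}{6} = \frac{-75 - 7}{6} = \frac{1}{6} \left(-82\right) = - \frac{41}{3} \approx -13.667$)
$\frac{1}{\frac{70 - 3}{50 - 38} \left(11 + v\right)} = \frac{1}{\frac{70 - 3}{50 - 38} \left(11 - \frac{41}{3}\right)} = \frac{1}{\frac{67}{12} \left(- \frac{8}{3}\right)} = \frac{1}{- \frac{134}{9}} = - \frac{9}{134}$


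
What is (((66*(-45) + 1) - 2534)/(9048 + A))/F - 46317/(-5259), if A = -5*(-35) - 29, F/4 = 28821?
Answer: 16364112154385/1858041681288 ≈ 8.8072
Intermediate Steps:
F = 115284 (F = 4*28821 = 115284)
A = 146 (A = 175 - 29 = 146)
(((66*(-45) + 1) - 2534)/(9048 + A))/F - 46317/(-5259) = (((66*(-45) + 1) - 2534)/(9048 + 146))/115284 - 46317/(-5259) = (((-2970 + 1) - 2534)/9194)*(1/115284) - 46317*(-1/5259) = ((-2969 - 2534)*(1/9194))*(1/115284) + 15439/1753 = -5503*1/9194*(1/115284) + 15439/1753 = -5503/9194*1/115284 + 15439/1753 = -5503/1059921096 + 15439/1753 = 16364112154385/1858041681288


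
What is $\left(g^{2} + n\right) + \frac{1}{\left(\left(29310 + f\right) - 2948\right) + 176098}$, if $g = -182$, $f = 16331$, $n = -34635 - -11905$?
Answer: $\frac{2274113655}{218791} \approx 10394.0$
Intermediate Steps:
$n = -22730$ ($n = -34635 + 11905 = -22730$)
$\left(g^{2} + n\right) + \frac{1}{\left(\left(29310 + f\right) - 2948\right) + 176098} = \left(\left(-182\right)^{2} - 22730\right) + \frac{1}{\left(\left(29310 + 16331\right) - 2948\right) + 176098} = \left(33124 - 22730\right) + \frac{1}{\left(45641 - 2948\right) + 176098} = 10394 + \frac{1}{42693 + 176098} = 10394 + \frac{1}{218791} = \frac{2274113655}{218791}$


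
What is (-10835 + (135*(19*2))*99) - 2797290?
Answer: -2300255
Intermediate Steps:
(-10835 + (135*(19*2))*99) - 2797290 = (-10835 + (135*38)*99) - 2797290 = (-10835 + 5130*99) - 2797290 = (-10835 + 507870) - 2797290 = 497035 - 2797290 = -2300255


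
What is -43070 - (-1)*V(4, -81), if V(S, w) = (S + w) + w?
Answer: -43228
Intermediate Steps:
V(S, w) = S + 2*w
-43070 - (-1)*V(4, -81) = -43070 - (-1)*(4 + 2*(-81)) = -43070 - (-1)*(4 - 162) = -43070 - (-1)*(-158) = -43070 - 1*158 = -43070 - 158 = -43228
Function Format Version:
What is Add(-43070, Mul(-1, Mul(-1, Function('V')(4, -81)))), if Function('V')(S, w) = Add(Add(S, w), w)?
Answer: -43228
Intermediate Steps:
Function('V')(S, w) = Add(S, Mul(2, w))
Add(-43070, Mul(-1, Mul(-1, Function('V')(4, -81)))) = Add(-43070, Mul(-1, Mul(-1, Add(4, Mul(2, -81))))) = Add(-43070, Mul(-1, Mul(-1, Add(4, -162)))) = Add(-43070, Mul(-1, Mul(-1, -158))) = Add(-43070, Mul(-1, 158)) = Add(-43070, -158) = -43228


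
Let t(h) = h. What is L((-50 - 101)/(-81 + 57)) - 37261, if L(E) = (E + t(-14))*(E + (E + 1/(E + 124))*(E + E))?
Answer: -819607284059/21613824 ≈ -37921.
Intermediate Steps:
L(E) = (-14 + E)*(E + 2*E*(E + 1/(124 + E))) (L(E) = (E - 14)*(E + (E + 1/(E + 124))*(E + E)) = (-14 + E)*(E + (E + 1/(124 + E))*(2*E)) = (-14 + E)*(E + 2*E*(E + 1/(124 + E))))
L((-50 - 101)/(-81 + 57)) - 37261 = ((-50 - 101)/(-81 + 57))*(-1764 - 3360*(-50 - 101)/(-81 + 57) + 2*((-50 - 101)/(-81 + 57))³ + 221*((-50 - 101)/(-81 + 57))²)/(124 + (-50 - 101)/(-81 + 57)) - 37261 = (-151/(-24))*(-1764 - (-507360)/(-24) + 2*(-151/(-24))³ + 221*(-151/(-24))²)/(124 - 151/(-24)) - 37261 = (-151*(-1/24))*(-1764 - (-507360)*(-1)/24 + 2*(-151*(-1/24))³ + 221*(-151*(-1/24))²)/(124 - 151*(-1/24)) - 37261 = 151*(-1764 - 3360*151/24 + 2*(151/24)³ + 221*(151/24)²)/(24*(124 + 151/24)) - 37261 = 151*(-1764 - 21140 + 2*(3442951/13824) + 221*(22801/576))/(24*(3127/24)) - 37261 = (151/24)*(24/3127)*(-1764 - 21140 + 3442951/6912 + 5039021/576) - 37261 = (151/24)*(24/3127)*(-94401245/6912) - 37261 = -14254587995/21613824 - 37261 = -819607284059/21613824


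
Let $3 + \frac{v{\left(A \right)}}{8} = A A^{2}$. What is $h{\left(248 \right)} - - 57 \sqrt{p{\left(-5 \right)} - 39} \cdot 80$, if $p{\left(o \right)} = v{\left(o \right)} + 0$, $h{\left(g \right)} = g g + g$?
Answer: $61752 + 4560 i \sqrt{1063} \approx 61752.0 + 1.4867 \cdot 10^{5} i$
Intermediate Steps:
$v{\left(A \right)} = -24 + 8 A^{3}$ ($v{\left(A \right)} = -24 + 8 A A^{2} = -24 + 8 A^{3}$)
$h{\left(g \right)} = g + g^{2}$ ($h{\left(g \right)} = g^{2} + g = g + g^{2}$)
$p{\left(o \right)} = -24 + 8 o^{3}$ ($p{\left(o \right)} = \left(-24 + 8 o^{3}\right) + 0 = -24 + 8 o^{3}$)
$h{\left(248 \right)} - - 57 \sqrt{p{\left(-5 \right)} - 39} \cdot 80 = 248 \left(1 + 248\right) - - 57 \sqrt{\left(-24 + 8 \left(-5\right)^{3}\right) - 39} \cdot 80 = 248 \cdot 249 - - 57 \sqrt{\left(-24 + 8 \left(-125\right)\right) - 39} \cdot 80 = 61752 - - 57 \sqrt{\left(-24 - 1000\right) - 39} \cdot 80 = 61752 - - 57 \sqrt{-1024 - 39} \cdot 80 = 61752 - - 57 \sqrt{-1063} \cdot 80 = 61752 - - 57 i \sqrt{1063} \cdot 80 = 61752 - - 4560 i \sqrt{1063} = 61752 + 4560 i \sqrt{1063}$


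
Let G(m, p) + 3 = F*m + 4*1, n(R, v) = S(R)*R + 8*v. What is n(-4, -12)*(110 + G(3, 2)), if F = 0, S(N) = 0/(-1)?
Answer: -10656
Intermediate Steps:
S(N) = 0 (S(N) = 0*(-1) = 0)
n(R, v) = 8*v (n(R, v) = 0*R + 8*v = 0 + 8*v = 8*v)
G(m, p) = 1 (G(m, p) = -3 + (0*m + 4*1) = -3 + (0 + 4) = -3 + 4 = 1)
n(-4, -12)*(110 + G(3, 2)) = (8*(-12))*(110 + 1) = -96*111 = -10656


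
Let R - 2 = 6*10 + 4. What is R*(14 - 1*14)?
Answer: 0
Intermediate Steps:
R = 66 (R = 2 + (6*10 + 4) = 2 + (60 + 4) = 2 + 64 = 66)
R*(14 - 1*14) = 66*(14 - 1*14) = 66*(14 - 14) = 66*0 = 0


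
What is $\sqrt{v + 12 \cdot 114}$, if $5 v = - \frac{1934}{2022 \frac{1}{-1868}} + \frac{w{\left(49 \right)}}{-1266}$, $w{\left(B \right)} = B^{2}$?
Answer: $\frac{5 \sqrt{1395481274630}}{142214} \approx 41.533$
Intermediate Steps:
$v = \frac{50764873}{142214}$ ($v = \frac{- \frac{1934}{2022 \frac{1}{-1868}} + \frac{49^{2}}{-1266}}{5} = \frac{- \frac{1934}{2022 \left(- \frac{1}{1868}\right)} + 2401 \left(- \frac{1}{1266}\right)}{5} = \frac{- \frac{1934}{- \frac{1011}{934}} - \frac{2401}{1266}}{5} = \frac{\left(-1934\right) \left(- \frac{934}{1011}\right) - \frac{2401}{1266}}{5} = \frac{\frac{1806356}{1011} - \frac{2401}{1266}}{5} = \frac{1}{5} \cdot \frac{253824365}{142214} = \frac{50764873}{142214} \approx 356.96$)
$\sqrt{v + 12 \cdot 114} = \sqrt{\frac{50764873}{142214} + 12 \cdot 114} = \sqrt{\frac{50764873}{142214} + 1368} = \sqrt{\frac{245313625}{142214}} = \frac{5 \sqrt{1395481274630}}{142214}$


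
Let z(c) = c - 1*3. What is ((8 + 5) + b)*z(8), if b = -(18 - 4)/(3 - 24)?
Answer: 205/3 ≈ 68.333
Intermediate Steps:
b = ⅔ (b = -14/(-21) = -14*(-1)/21 = -1*(-⅔) = ⅔ ≈ 0.66667)
z(c) = -3 + c (z(c) = c - 3 = -3 + c)
((8 + 5) + b)*z(8) = ((8 + 5) + ⅔)*(-3 + 8) = (13 + ⅔)*5 = (41/3)*5 = 205/3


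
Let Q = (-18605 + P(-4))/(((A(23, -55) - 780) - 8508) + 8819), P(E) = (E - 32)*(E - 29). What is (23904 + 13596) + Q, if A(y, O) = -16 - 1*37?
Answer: 19592417/522 ≈ 37533.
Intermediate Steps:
A(y, O) = -53 (A(y, O) = -16 - 37 = -53)
P(E) = (-32 + E)*(-29 + E)
Q = 17417/522 (Q = (-18605 + (928 + (-4)**2 - 61*(-4)))/(((-53 - 780) - 8508) + 8819) = (-18605 + (928 + 16 + 244))/((-833 - 8508) + 8819) = (-18605 + 1188)/(-9341 + 8819) = -17417/(-522) = -17417*(-1/522) = 17417/522 ≈ 33.366)
(23904 + 13596) + Q = (23904 + 13596) + 17417/522 = 37500 + 17417/522 = 19592417/522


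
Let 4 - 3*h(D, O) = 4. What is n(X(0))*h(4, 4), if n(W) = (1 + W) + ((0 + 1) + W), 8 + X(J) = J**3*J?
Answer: 0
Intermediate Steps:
h(D, O) = 0 (h(D, O) = 4/3 - 1/3*4 = 4/3 - 4/3 = 0)
X(J) = -8 + J**4 (X(J) = -8 + J**3*J = -8 + J**4)
n(W) = 2 + 2*W (n(W) = (1 + W) + (1 + W) = 2 + 2*W)
n(X(0))*h(4, 4) = (2 + 2*(-8 + 0**4))*0 = (2 + 2*(-8 + 0))*0 = (2 + 2*(-8))*0 = (2 - 16)*0 = -14*0 = 0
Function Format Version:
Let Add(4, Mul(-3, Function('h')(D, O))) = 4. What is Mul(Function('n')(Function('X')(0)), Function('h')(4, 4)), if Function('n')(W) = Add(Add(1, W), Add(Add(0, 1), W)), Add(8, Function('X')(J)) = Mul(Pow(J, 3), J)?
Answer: 0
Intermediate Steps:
Function('h')(D, O) = 0 (Function('h')(D, O) = Add(Rational(4, 3), Mul(Rational(-1, 3), 4)) = Add(Rational(4, 3), Rational(-4, 3)) = 0)
Function('X')(J) = Add(-8, Pow(J, 4)) (Function('X')(J) = Add(-8, Mul(Pow(J, 3), J)) = Add(-8, Pow(J, 4)))
Function('n')(W) = Add(2, Mul(2, W)) (Function('n')(W) = Add(Add(1, W), Add(1, W)) = Add(2, Mul(2, W)))
Mul(Function('n')(Function('X')(0)), Function('h')(4, 4)) = Mul(Add(2, Mul(2, Add(-8, Pow(0, 4)))), 0) = Mul(Add(2, Mul(2, Add(-8, 0))), 0) = Mul(Add(2, Mul(2, -8)), 0) = Mul(Add(2, -16), 0) = Mul(-14, 0) = 0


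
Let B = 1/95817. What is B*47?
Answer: 47/95817 ≈ 0.00049052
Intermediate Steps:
B = 1/95817 ≈ 1.0437e-5
B*47 = (1/95817)*47 = 47/95817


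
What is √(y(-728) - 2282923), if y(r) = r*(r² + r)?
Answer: I*√387581291 ≈ 19687.0*I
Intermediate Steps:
y(r) = r*(r + r²)
√(y(-728) - 2282923) = √((-728)²*(1 - 728) - 2282923) = √(529984*(-727) - 2282923) = √(-385298368 - 2282923) = √(-387581291) = I*√387581291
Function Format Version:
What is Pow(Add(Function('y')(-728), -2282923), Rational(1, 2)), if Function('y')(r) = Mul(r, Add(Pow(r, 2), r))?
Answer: Mul(I, Pow(387581291, Rational(1, 2))) ≈ Mul(19687., I)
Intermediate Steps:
Function('y')(r) = Mul(r, Add(r, Pow(r, 2)))
Pow(Add(Function('y')(-728), -2282923), Rational(1, 2)) = Pow(Add(Mul(Pow(-728, 2), Add(1, -728)), -2282923), Rational(1, 2)) = Pow(Add(Mul(529984, -727), -2282923), Rational(1, 2)) = Pow(Add(-385298368, -2282923), Rational(1, 2)) = Pow(-387581291, Rational(1, 2)) = Mul(I, Pow(387581291, Rational(1, 2)))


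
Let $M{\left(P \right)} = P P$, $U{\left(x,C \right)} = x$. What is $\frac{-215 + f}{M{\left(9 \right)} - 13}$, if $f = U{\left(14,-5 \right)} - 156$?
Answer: $- \frac{21}{4} \approx -5.25$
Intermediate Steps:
$M{\left(P \right)} = P^{2}$
$f = -142$ ($f = 14 - 156 = -142$)
$\frac{-215 + f}{M{\left(9 \right)} - 13} = \frac{-215 - 142}{9^{2} - 13} = - \frac{357}{81 - 13} = - \frac{357}{68} = \left(-357\right) \frac{1}{68} = - \frac{21}{4}$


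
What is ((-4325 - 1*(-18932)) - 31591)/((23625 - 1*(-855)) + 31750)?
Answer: -8492/28115 ≈ -0.30205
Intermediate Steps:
((-4325 - 1*(-18932)) - 31591)/((23625 - 1*(-855)) + 31750) = ((-4325 + 18932) - 31591)/((23625 + 855) + 31750) = (14607 - 31591)/(24480 + 31750) = -16984/56230 = -16984*1/56230 = -8492/28115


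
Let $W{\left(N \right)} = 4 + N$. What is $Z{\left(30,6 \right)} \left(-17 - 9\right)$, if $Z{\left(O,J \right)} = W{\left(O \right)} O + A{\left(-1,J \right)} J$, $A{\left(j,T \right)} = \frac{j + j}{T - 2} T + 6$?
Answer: $-26988$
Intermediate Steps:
$A{\left(j,T \right)} = 6 + \frac{2 T j}{-2 + T}$ ($A{\left(j,T \right)} = \frac{2 j}{-2 + T} T + 6 = \frac{2 T j}{-2 + T} + 6 = 6 + \frac{2 T j}{-2 + T}$)
$Z{\left(O,J \right)} = O \left(4 + O\right) + \frac{2 J \left(-6 + 2 J\right)}{-2 + J}$ ($Z{\left(O,J \right)} = \left(4 + O\right) O + \frac{2 \left(-6 + 3 J + J \left(-1\right)\right)}{-2 + J} J = O \left(4 + O\right) + \frac{2 \left(-6 + 3 J - J\right)}{-2 + J} J = O \left(4 + O\right) + \frac{2 \left(-6 + 2 J\right)}{-2 + J} J = O \left(4 + O\right) + \frac{2 J \left(-6 + 2 J\right)}{-2 + J}$)
$Z{\left(30,6 \right)} \left(-17 - 9\right) = \frac{4 \cdot 6 \left(-3 + 6\right) + 30 \left(-2 + 6\right) \left(4 + 30\right)}{-2 + 6} \left(-17 - 9\right) = \frac{4 \cdot 6 \cdot 3 + 30 \cdot 4 \cdot 34}{4} \left(-17 - 9\right) = \frac{72 + 4080}{4} \left(-26\right) = \frac{1}{4} \cdot 4152 \left(-26\right) = 1038 \left(-26\right) = -26988$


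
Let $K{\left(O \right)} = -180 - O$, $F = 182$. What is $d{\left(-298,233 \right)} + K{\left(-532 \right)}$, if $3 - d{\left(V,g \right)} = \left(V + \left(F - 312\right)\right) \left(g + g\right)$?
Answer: $199803$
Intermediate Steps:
$d{\left(V,g \right)} = 3 - 2 g \left(-130 + V\right)$ ($d{\left(V,g \right)} = 3 - \left(V + \left(182 - 312\right)\right) \left(g + g\right) = 3 - \left(V + \left(182 - 312\right)\right) 2 g = 3 - \left(V - 130\right) 2 g = 3 - \left(-130 + V\right) 2 g = 3 - 2 g \left(-130 + V\right)$)
$d{\left(-298,233 \right)} + K{\left(-532 \right)} = \left(3 + 260 \cdot 233 - \left(-596\right) 233\right) - -352 = \left(3 + 60580 + 138868\right) + \left(-180 + 532\right) = 199451 + 352 = 199803$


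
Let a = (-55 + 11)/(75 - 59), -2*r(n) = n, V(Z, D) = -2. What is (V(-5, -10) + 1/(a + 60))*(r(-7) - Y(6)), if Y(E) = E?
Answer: 1135/229 ≈ 4.9563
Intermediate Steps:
r(n) = -n/2
a = -11/4 (a = -44/16 = -44*1/16 = -11/4 ≈ -2.7500)
(V(-5, -10) + 1/(a + 60))*(r(-7) - Y(6)) = (-2 + 1/(-11/4 + 60))*(-1/2*(-7) - 1*6) = (-2 + 1/(229/4))*(7/2 - 6) = (-2 + 4/229)*(-5/2) = -454/229*(-5/2) = 1135/229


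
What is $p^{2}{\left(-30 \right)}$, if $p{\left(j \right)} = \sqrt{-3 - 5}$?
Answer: $-8$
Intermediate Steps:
$p{\left(j \right)} = 2 i \sqrt{2}$ ($p{\left(j \right)} = \sqrt{-8} = 2 i \sqrt{2}$)
$p^{2}{\left(-30 \right)} = \left(2 i \sqrt{2}\right)^{2} = -8$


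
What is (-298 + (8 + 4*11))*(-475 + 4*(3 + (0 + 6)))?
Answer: 107994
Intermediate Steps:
(-298 + (8 + 4*11))*(-475 + 4*(3 + (0 + 6))) = (-298 + (8 + 44))*(-475 + 4*(3 + 6)) = (-298 + 52)*(-475 + 4*9) = -246*(-475 + 36) = -246*(-439) = 107994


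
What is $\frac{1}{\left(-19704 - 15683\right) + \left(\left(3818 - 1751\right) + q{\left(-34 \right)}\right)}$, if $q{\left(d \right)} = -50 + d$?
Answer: $- \frac{1}{33404} \approx -2.9937 \cdot 10^{-5}$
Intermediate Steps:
$\frac{1}{\left(-19704 - 15683\right) + \left(\left(3818 - 1751\right) + q{\left(-34 \right)}\right)} = \frac{1}{\left(-19704 - 15683\right) + \left(\left(3818 - 1751\right) - 84\right)} = \frac{1}{-35387 + \left(2067 - 84\right)} = \frac{1}{-35387 + 1983} = \frac{1}{-33404} = - \frac{1}{33404}$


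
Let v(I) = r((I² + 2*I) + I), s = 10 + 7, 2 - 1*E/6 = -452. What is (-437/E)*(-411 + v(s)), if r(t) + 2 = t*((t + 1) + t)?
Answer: -101002499/2724 ≈ -37079.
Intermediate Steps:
E = 2724 (E = 12 - 6*(-452) = 12 + 2712 = 2724)
s = 17
r(t) = -2 + t*(1 + 2*t) (r(t) = -2 + t*((t + 1) + t) = -2 + t*((1 + t) + t) = -2 + t*(1 + 2*t))
v(I) = -2 + I² + 2*(I² + 3*I)² + 3*I (v(I) = -2 + ((I² + 2*I) + I) + 2*((I² + 2*I) + I)² = -2 + (I² + 3*I) + 2*(I² + 3*I)² = -2 + I² + 2*(I² + 3*I)² + 3*I)
(-437/E)*(-411 + v(s)) = (-437/2724)*(-411 + (-2 + 17*(3 + 17) + 2*17²*(3 + 17)²)) = (-437*1/2724)*(-411 + (-2 + 17*20 + 2*289*20²)) = -437*(-411 + (-2 + 340 + 2*289*400))/2724 = -437*(-411 + (-2 + 340 + 231200))/2724 = -437*(-411 + 231538)/2724 = -437/2724*231127 = -101002499/2724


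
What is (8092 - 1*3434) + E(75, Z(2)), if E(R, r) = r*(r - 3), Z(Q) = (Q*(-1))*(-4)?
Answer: 4698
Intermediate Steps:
Z(Q) = 4*Q (Z(Q) = -Q*(-4) = 4*Q)
E(R, r) = r*(-3 + r)
(8092 - 1*3434) + E(75, Z(2)) = (8092 - 1*3434) + (4*2)*(-3 + 4*2) = (8092 - 3434) + 8*(-3 + 8) = 4658 + 8*5 = 4658 + 40 = 4698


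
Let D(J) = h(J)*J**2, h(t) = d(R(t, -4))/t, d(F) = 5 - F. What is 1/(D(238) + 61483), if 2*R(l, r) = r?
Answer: 1/63149 ≈ 1.5836e-5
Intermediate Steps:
R(l, r) = r/2
h(t) = 7/t (h(t) = (5 - (-4)/2)/t = (5 - 1*(-2))/t = (5 + 2)/t = 7/t)
D(J) = 7*J (D(J) = (7/J)*J**2 = 7*J)
1/(D(238) + 61483) = 1/(7*238 + 61483) = 1/(1666 + 61483) = 1/63149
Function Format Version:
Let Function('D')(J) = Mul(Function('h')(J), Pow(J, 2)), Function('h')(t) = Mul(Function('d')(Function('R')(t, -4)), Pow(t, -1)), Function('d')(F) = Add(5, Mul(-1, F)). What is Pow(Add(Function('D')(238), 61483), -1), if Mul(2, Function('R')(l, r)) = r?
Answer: Rational(1, 63149) ≈ 1.5836e-5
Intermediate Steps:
Function('R')(l, r) = Mul(Rational(1, 2), r)
Function('h')(t) = Mul(7, Pow(t, -1)) (Function('h')(t) = Mul(Add(5, Mul(-1, Mul(Rational(1, 2), -4))), Pow(t, -1)) = Mul(Add(5, Mul(-1, -2)), Pow(t, -1)) = Mul(Add(5, 2), Pow(t, -1)) = Mul(7, Pow(t, -1)))
Function('D')(J) = Mul(7, J) (Function('D')(J) = Mul(Mul(7, Pow(J, -1)), Pow(J, 2)) = Mul(7, J))
Pow(Add(Function('D')(238), 61483), -1) = Pow(Add(Mul(7, 238), 61483), -1) = Pow(Add(1666, 61483), -1) = Pow(63149, -1) = Rational(1, 63149)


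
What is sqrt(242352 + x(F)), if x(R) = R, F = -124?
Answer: 2*sqrt(60557) ≈ 492.17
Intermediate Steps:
sqrt(242352 + x(F)) = sqrt(242352 - 124) = sqrt(242228) = 2*sqrt(60557)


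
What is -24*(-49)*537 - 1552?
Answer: 629960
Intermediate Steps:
-24*(-49)*537 - 1552 = 1176*537 - 1552 = 631512 - 1552 = 629960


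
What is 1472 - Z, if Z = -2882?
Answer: 4354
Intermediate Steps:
1472 - Z = 1472 - 1*(-2882) = 1472 + 2882 = 4354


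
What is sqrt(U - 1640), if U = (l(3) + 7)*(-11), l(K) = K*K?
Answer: 2*I*sqrt(454) ≈ 42.615*I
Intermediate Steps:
l(K) = K**2
U = -176 (U = (3**2 + 7)*(-11) = (9 + 7)*(-11) = 16*(-11) = -176)
sqrt(U - 1640) = sqrt(-176 - 1640) = sqrt(-1816) = 2*I*sqrt(454)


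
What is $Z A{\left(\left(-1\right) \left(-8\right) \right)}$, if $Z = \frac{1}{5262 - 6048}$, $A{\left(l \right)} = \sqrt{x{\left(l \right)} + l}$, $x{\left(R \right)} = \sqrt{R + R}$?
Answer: $- \frac{\sqrt{3}}{393} \approx -0.0044073$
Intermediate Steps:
$x{\left(R \right)} = \sqrt{2} \sqrt{R}$ ($x{\left(R \right)} = \sqrt{2 R} = \sqrt{2} \sqrt{R}$)
$A{\left(l \right)} = \sqrt{l + \sqrt{2} \sqrt{l}}$ ($A{\left(l \right)} = \sqrt{\sqrt{2} \sqrt{l} + l} = \sqrt{l + \sqrt{2} \sqrt{l}}$)
$Z = - \frac{1}{786}$ ($Z = \frac{1}{5262 - 6048} = \frac{1}{-786} = - \frac{1}{786} \approx -0.0012723$)
$Z A{\left(\left(-1\right) \left(-8\right) \right)} = - \frac{\sqrt{\left(-1\right) \left(-8\right) + \sqrt{2} \sqrt{\left(-1\right) \left(-8\right)}}}{786} = - \frac{\sqrt{8 + \sqrt{2} \sqrt{8}}}{786} = - \frac{\sqrt{8 + \sqrt{2} \cdot 2 \sqrt{2}}}{786} = - \frac{\sqrt{8 + 4}}{786} = - \frac{\sqrt{12}}{786} = - \frac{2 \sqrt{3}}{786} = - \frac{\sqrt{3}}{393}$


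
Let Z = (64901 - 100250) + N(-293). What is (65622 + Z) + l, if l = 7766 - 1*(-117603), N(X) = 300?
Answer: 155942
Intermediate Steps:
l = 125369 (l = 7766 + 117603 = 125369)
Z = -35049 (Z = (64901 - 100250) + 300 = -35349 + 300 = -35049)
(65622 + Z) + l = (65622 - 35049) + 125369 = 30573 + 125369 = 155942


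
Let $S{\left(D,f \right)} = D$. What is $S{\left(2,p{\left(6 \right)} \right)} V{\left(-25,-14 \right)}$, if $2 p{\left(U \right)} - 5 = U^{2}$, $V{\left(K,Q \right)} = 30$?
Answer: $60$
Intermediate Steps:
$p{\left(U \right)} = \frac{5}{2} + \frac{U^{2}}{2}$
$S{\left(2,p{\left(6 \right)} \right)} V{\left(-25,-14 \right)} = 2 \cdot 30 = 60$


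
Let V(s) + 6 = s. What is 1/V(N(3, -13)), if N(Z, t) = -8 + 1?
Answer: -1/13 ≈ -0.076923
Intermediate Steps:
N(Z, t) = -7
V(s) = -6 + s
1/V(N(3, -13)) = 1/(-6 - 7) = 1/(-13) = -1/13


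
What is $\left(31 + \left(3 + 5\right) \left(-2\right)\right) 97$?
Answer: $1455$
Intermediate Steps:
$\left(31 + \left(3 + 5\right) \left(-2\right)\right) 97 = \left(31 + 8 \left(-2\right)\right) 97 = \left(31 - 16\right) 97 = 15 \cdot 97 = 1455$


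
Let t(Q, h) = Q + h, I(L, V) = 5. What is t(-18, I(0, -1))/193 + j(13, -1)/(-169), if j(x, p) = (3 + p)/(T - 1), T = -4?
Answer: -10599/163085 ≈ -0.064991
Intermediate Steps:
j(x, p) = -3/5 - p/5 (j(x, p) = (3 + p)/(-4 - 1) = (3 + p)/(-5) = (3 + p)*(-1/5) = -3/5 - p/5)
t(-18, I(0, -1))/193 + j(13, -1)/(-169) = (-18 + 5)/193 + (-3/5 - 1/5*(-1))/(-169) = -13*1/193 + (-3/5 + 1/5)*(-1/169) = -13/193 - 2/5*(-1/169) = -13/193 + 2/845 = -10599/163085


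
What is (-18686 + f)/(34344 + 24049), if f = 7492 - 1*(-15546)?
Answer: 4352/58393 ≈ 0.074530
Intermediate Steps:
f = 23038 (f = 7492 + 15546 = 23038)
(-18686 + f)/(34344 + 24049) = (-18686 + 23038)/(34344 + 24049) = 4352/58393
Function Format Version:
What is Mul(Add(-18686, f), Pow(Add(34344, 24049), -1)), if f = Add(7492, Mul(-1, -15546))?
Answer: Rational(4352, 58393) ≈ 0.074530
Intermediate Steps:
f = 23038 (f = Add(7492, 15546) = 23038)
Mul(Add(-18686, f), Pow(Add(34344, 24049), -1)) = Mul(Add(-18686, 23038), Pow(Add(34344, 24049), -1)) = Mul(4352, Pow(58393, -1)) = Mul(4352, Rational(1, 58393)) = Rational(4352, 58393)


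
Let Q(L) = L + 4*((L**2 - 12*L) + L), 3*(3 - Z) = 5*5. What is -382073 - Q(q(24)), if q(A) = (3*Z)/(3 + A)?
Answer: -278550817/729 ≈ -3.8210e+5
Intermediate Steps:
Z = -16/3 (Z = 3 - 5*5/3 = 3 - 1/3*25 = 3 - 25/3 = -16/3 ≈ -5.3333)
q(A) = -16/(3 + A) (q(A) = (3*(-16/3))/(3 + A) = -16/(3 + A))
Q(L) = -43*L + 4*L**2 (Q(L) = L + 4*(L**2 - 11*L) = L + (-44*L + 4*L**2) = -43*L + 4*L**2)
-382073 - Q(q(24)) = -382073 - (-16/(3 + 24))*(-43 + 4*(-16/(3 + 24))) = -382073 - (-16/27)*(-43 + 4*(-16/27)) = -382073 - (-16*1/27)*(-43 + 4*(-16*1/27)) = -382073 - (-16)*(-43 + 4*(-16/27))/27 = -382073 - (-16)*(-43 - 64/27)/27 = -382073 - (-16)*(-1225)/(27*27) = -382073 - 1*19600/729 = -382073 - 19600/729 = -278550817/729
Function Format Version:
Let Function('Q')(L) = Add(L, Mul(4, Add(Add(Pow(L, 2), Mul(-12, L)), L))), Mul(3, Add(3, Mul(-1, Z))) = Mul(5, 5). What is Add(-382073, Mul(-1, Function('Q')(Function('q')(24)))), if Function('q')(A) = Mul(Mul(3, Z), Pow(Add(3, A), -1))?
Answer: Rational(-278550817, 729) ≈ -3.8210e+5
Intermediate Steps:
Z = Rational(-16, 3) (Z = Add(3, Mul(Rational(-1, 3), Mul(5, 5))) = Add(3, Mul(Rational(-1, 3), 25)) = Add(3, Rational(-25, 3)) = Rational(-16, 3) ≈ -5.3333)
Function('q')(A) = Mul(-16, Pow(Add(3, A), -1)) (Function('q')(A) = Mul(Mul(3, Rational(-16, 3)), Pow(Add(3, A), -1)) = Mul(-16, Pow(Add(3, A), -1)))
Function('Q')(L) = Add(Mul(-43, L), Mul(4, Pow(L, 2))) (Function('Q')(L) = Add(L, Mul(4, Add(Pow(L, 2), Mul(-11, L)))) = Add(L, Add(Mul(-44, L), Mul(4, Pow(L, 2)))) = Add(Mul(-43, L), Mul(4, Pow(L, 2))))
Add(-382073, Mul(-1, Function('Q')(Function('q')(24)))) = Add(-382073, Mul(-1, Mul(Mul(-16, Pow(Add(3, 24), -1)), Add(-43, Mul(4, Mul(-16, Pow(Add(3, 24), -1))))))) = Add(-382073, Mul(-1, Mul(Mul(-16, Pow(27, -1)), Add(-43, Mul(4, Mul(-16, Pow(27, -1))))))) = Add(-382073, Mul(-1, Mul(Mul(-16, Rational(1, 27)), Add(-43, Mul(4, Mul(-16, Rational(1, 27))))))) = Add(-382073, Mul(-1, Mul(Rational(-16, 27), Add(-43, Mul(4, Rational(-16, 27)))))) = Add(-382073, Mul(-1, Mul(Rational(-16, 27), Add(-43, Rational(-64, 27))))) = Add(-382073, Mul(-1, Mul(Rational(-16, 27), Rational(-1225, 27)))) = Add(-382073, Mul(-1, Rational(19600, 729))) = Add(-382073, Rational(-19600, 729)) = Rational(-278550817, 729)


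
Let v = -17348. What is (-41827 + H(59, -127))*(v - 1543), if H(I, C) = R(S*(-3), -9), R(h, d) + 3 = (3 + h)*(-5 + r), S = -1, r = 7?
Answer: 789983838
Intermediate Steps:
R(h, d) = 3 + 2*h (R(h, d) = -3 + (3 + h)*(-5 + 7) = -3 + (3 + h)*2 = -3 + (6 + 2*h) = 3 + 2*h)
H(I, C) = 9 (H(I, C) = 3 + 2*(-1*(-3)) = 3 + 2*3 = 3 + 6 = 9)
(-41827 + H(59, -127))*(v - 1543) = (-41827 + 9)*(-17348 - 1543) = -41818*(-18891) = 789983838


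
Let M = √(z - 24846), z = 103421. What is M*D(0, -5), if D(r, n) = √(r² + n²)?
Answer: 25*√3143 ≈ 1401.6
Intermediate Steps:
D(r, n) = √(n² + r²)
M = 5*√3143 (M = √(103421 - 24846) = √78575 = 5*√3143 ≈ 280.31)
M*D(0, -5) = (5*√3143)*√((-5)² + 0²) = (5*√3143)*√(25 + 0) = (5*√3143)*√25 = (5*√3143)*5 = 25*√3143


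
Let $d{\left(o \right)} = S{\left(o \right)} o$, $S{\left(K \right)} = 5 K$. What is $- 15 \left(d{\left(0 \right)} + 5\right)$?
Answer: $-75$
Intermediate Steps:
$d{\left(o \right)} = 5 o^{2}$ ($d{\left(o \right)} = 5 o o = 5 o^{2}$)
$- 15 \left(d{\left(0 \right)} + 5\right) = - 15 \left(5 \cdot 0^{2} + 5\right) = - 15 \left(5 \cdot 0 + 5\right) = - 15 \left(0 + 5\right) = \left(-15\right) 5 = -75$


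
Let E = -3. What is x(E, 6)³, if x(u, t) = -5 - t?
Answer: -1331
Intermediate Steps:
x(E, 6)³ = (-5 - 1*6)³ = (-5 - 6)³ = (-11)³ = -1331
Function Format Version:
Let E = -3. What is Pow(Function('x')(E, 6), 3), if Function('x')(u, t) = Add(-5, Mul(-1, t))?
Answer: -1331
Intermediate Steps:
Pow(Function('x')(E, 6), 3) = Pow(Add(-5, Mul(-1, 6)), 3) = Pow(Add(-5, -6), 3) = Pow(-11, 3) = -1331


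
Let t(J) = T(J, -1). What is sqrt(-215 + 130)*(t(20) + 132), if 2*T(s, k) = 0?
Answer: 132*I*sqrt(85) ≈ 1217.0*I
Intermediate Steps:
T(s, k) = 0 (T(s, k) = (1/2)*0 = 0)
t(J) = 0
sqrt(-215 + 130)*(t(20) + 132) = sqrt(-215 + 130)*(0 + 132) = sqrt(-85)*132 = (I*sqrt(85))*132 = 132*I*sqrt(85)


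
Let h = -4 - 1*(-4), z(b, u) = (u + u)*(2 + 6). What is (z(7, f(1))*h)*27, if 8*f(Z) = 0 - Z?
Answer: 0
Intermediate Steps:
f(Z) = -Z/8 (f(Z) = (0 - Z)/8 = (-Z)/8 = -Z/8)
z(b, u) = 16*u (z(b, u) = (2*u)*8 = 16*u)
h = 0 (h = -4 + 4 = 0)
(z(7, f(1))*h)*27 = ((16*(-⅛*1))*0)*27 = ((16*(-⅛))*0)*27 = -2*0*27 = 0*27 = 0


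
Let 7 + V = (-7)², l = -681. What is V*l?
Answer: -28602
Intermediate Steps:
V = 42 (V = -7 + (-7)² = -7 + 49 = 42)
V*l = 42*(-681) = -28602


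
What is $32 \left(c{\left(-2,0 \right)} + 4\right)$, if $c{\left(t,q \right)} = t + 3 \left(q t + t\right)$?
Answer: $-128$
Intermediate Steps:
$c{\left(t,q \right)} = 4 t + 3 q t$ ($c{\left(t,q \right)} = t + 3 \left(t + q t\right) = t + \left(3 t + 3 q t\right) = 4 t + 3 q t$)
$32 \left(c{\left(-2,0 \right)} + 4\right) = 32 \left(- 2 \left(4 + 3 \cdot 0\right) + 4\right) = 32 \left(- 2 \left(4 + 0\right) + 4\right) = 32 \left(\left(-2\right) 4 + 4\right) = 32 \left(-8 + 4\right) = 32 \left(-4\right) = -128$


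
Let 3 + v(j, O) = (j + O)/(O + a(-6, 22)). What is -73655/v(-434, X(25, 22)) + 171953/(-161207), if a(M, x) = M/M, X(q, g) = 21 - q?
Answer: -11898290864/23052601 ≈ -516.14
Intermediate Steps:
a(M, x) = 1
v(j, O) = -3 + (O + j)/(1 + O) (v(j, O) = -3 + (j + O)/(O + 1) = -3 + (O + j)/(1 + O))
-73655/v(-434, X(25, 22)) + 171953/(-161207) = -73655*(1 + (21 - 1*25))/(-3 - 434 - 2*(21 - 1*25)) + 171953/(-161207) = -73655*(1 + (21 - 25))/(-3 - 434 - 2*(21 - 25)) + 171953*(-1/161207) = -73655*(1 - 4)/(-3 - 434 - 2*(-4)) - 171953/161207 = -73655*(-3/(-3 - 434 + 8)) - 171953/161207 = -73655/((-1/3*(-429))) - 171953/161207 = -73655/143 - 171953/161207 = -11898290864/23052601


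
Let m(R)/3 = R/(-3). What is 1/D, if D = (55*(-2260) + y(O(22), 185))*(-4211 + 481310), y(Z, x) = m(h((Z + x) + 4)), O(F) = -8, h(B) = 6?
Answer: -1/59306268294 ≈ -1.6862e-11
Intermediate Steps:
m(R) = -R (m(R) = 3*(R/(-3)) = 3*(R*(-1/3)) = 3*(-R/3) = -R)
y(Z, x) = -6 (y(Z, x) = -1*6 = -6)
D = -59306268294 (D = (55*(-2260) - 6)*(-4211 + 481310) = (-124300 - 6)*477099 = -124306*477099 = -59306268294)
1/D = 1/(-59306268294) = -1/59306268294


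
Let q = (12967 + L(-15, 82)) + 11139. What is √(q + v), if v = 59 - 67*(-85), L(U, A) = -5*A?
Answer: 5*√1178 ≈ 171.61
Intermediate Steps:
v = 5754 (v = 59 + 5695 = 5754)
q = 23696 (q = (12967 - 5*82) + 11139 = (12967 - 410) + 11139 = 12557 + 11139 = 23696)
√(q + v) = √(23696 + 5754) = √29450 = 5*√1178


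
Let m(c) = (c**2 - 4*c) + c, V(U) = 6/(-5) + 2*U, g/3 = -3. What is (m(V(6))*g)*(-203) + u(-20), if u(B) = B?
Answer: 3847162/25 ≈ 1.5389e+5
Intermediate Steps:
g = -9 (g = 3*(-3) = -9)
V(U) = -6/5 + 2*U (V(U) = 6*(-1/5) + 2*U = -6/5 + 2*U)
m(c) = c**2 - 3*c
(m(V(6))*g)*(-203) + u(-20) = (((-6/5 + 2*6)*(-3 + (-6/5 + 2*6)))*(-9))*(-203) - 20 = (((-6/5 + 12)*(-3 + (-6/5 + 12)))*(-9))*(-203) - 20 = ((54*(-3 + 54/5)/5)*(-9))*(-203) - 20 = (((54/5)*(39/5))*(-9))*(-203) - 20 = ((2106/25)*(-9))*(-203) - 20 = -18954/25*(-203) - 20 = 3847662/25 - 20 = 3847162/25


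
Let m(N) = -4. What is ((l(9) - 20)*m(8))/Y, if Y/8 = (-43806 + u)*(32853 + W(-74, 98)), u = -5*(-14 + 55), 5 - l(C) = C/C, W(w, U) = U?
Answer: -8/1450206461 ≈ -5.5165e-9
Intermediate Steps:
l(C) = 4 (l(C) = 5 - C/C = 5 - 1*1 = 5 - 1 = 4)
u = -205 (u = -5*41 = -205)
Y = -11601651688 (Y = 8*((-43806 - 205)*(32853 + 98)) = 8*(-44011*32951) = 8*(-1450206461) = -11601651688)
((l(9) - 20)*m(8))/Y = ((4 - 20)*(-4))/(-11601651688) = -16*(-4)*(-1/11601651688) = 64*(-1/11601651688) = -8/1450206461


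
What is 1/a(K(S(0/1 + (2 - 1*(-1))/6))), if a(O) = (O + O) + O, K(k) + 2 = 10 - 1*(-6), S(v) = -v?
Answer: 1/42 ≈ 0.023810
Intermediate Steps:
K(k) = 14 (K(k) = -2 + (10 - 1*(-6)) = -2 + (10 + 6) = -2 + 16 = 14)
a(O) = 3*O (a(O) = 2*O + O = 3*O)
1/a(K(S(0/1 + (2 - 1*(-1))/6))) = 1/(3*14) = 1/42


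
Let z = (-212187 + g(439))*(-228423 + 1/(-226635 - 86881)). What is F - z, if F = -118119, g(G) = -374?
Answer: -15222436872040313/313516 ≈ -4.8554e+10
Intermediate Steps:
z = 15222399839843909/313516 (z = (-212187 - 374)*(-228423 + 1/(-226635 - 86881)) = -212561*(-228423 + 1/(-313516)) = -212561*(-228423 - 1/313516) = -212561*(-71614265269/313516) = 15222399839843909/313516 ≈ 4.8554e+10)
F - z = -118119 - 1*15222399839843909/313516 = -118119 - 15222399839843909/313516 = -15222436872040313/313516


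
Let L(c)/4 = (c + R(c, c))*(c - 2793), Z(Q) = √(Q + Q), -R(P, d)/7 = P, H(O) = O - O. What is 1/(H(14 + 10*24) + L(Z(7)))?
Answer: 1/187220040 + 19*√14/17830480 ≈ 3.9924e-6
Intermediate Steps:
H(O) = 0
R(P, d) = -7*P
Z(Q) = √2*√Q (Z(Q) = √(2*Q) = √2*√Q)
L(c) = -24*c*(-2793 + c) (L(c) = 4*((c - 7*c)*(c - 2793)) = 4*((-6*c)*(-2793 + c)) = 4*(-6*c*(-2793 + c)) = -24*c*(-2793 + c))
1/(H(14 + 10*24) + L(Z(7))) = 1/(0 + 24*(√2*√7)*(2793 - √2*√7)) = 1/(0 + 24*√14*(2793 - √14)) = 1/(24*√14*(2793 - √14)) = √14/(336*(2793 - √14))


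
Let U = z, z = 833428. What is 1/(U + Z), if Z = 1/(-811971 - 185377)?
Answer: 997348/831217748943 ≈ 1.1999e-6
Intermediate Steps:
Z = -1/997348 (Z = 1/(-997348) = -1/997348 ≈ -1.0027e-6)
U = 833428
1/(U + Z) = 1/(833428 - 1/997348) = 1/(831217748943/997348) = 997348/831217748943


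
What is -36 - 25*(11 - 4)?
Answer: -211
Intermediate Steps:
-36 - 25*(11 - 4) = -36 - 25*7 = -36 - 175 = -211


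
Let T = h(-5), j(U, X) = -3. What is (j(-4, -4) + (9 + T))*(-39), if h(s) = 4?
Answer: -390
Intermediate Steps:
T = 4
(j(-4, -4) + (9 + T))*(-39) = (-3 + (9 + 4))*(-39) = (-3 + 13)*(-39) = 10*(-39) = -390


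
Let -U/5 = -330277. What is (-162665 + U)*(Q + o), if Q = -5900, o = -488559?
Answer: -736111002480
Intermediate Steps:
U = 1651385 (U = -5*(-330277) = 1651385)
(-162665 + U)*(Q + o) = (-162665 + 1651385)*(-5900 - 488559) = 1488720*(-494459) = -736111002480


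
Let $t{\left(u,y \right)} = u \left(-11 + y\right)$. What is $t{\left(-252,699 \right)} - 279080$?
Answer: $-452456$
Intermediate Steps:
$t{\left(-252,699 \right)} - 279080 = - 252 \left(-11 + 699\right) - 279080 = \left(-252\right) 688 - 279080 = -173376 - 279080 = -452456$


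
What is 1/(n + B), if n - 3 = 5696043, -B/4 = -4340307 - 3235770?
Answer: 1/36000354 ≈ 2.7778e-8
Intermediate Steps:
B = 30304308 (B = -4*(-4340307 - 3235770) = -4*(-7576077) = 30304308)
n = 5696046 (n = 3 + 5696043 = 5696046)
1/(n + B) = 1/(5696046 + 30304308) = 1/36000354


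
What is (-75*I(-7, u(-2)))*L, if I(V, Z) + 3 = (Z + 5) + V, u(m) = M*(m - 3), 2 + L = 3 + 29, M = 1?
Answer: 22500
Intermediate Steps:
L = 30 (L = -2 + (3 + 29) = -2 + 32 = 30)
u(m) = -3 + m (u(m) = 1*(m - 3) = 1*(-3 + m) = -3 + m)
I(V, Z) = 2 + V + Z (I(V, Z) = -3 + ((Z + 5) + V) = -3 + ((5 + Z) + V) = -3 + (5 + V + Z) = 2 + V + Z)
(-75*I(-7, u(-2)))*L = -75*(2 - 7 + (-3 - 2))*30 = -75*(2 - 7 - 5)*30 = -75*(-10)*30 = 750*30 = 22500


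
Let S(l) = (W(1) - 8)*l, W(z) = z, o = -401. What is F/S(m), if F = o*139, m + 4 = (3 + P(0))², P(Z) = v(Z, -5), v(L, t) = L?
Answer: 55739/35 ≈ 1592.5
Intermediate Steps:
P(Z) = Z
m = 5 (m = -4 + (3 + 0)² = -4 + 3² = -4 + 9 = 5)
S(l) = -7*l (S(l) = (1 - 8)*l = -7*l)
F = -55739 (F = -401*139 = -55739)
F/S(m) = -55739/((-7*5)) = -55739/(-35) = -55739*(-1/35) = 55739/35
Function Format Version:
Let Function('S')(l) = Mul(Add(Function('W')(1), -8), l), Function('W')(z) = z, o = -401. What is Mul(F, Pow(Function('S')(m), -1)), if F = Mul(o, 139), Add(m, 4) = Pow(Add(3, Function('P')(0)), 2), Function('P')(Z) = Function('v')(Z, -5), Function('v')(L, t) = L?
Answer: Rational(55739, 35) ≈ 1592.5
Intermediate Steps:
Function('P')(Z) = Z
m = 5 (m = Add(-4, Pow(Add(3, 0), 2)) = Add(-4, Pow(3, 2)) = Add(-4, 9) = 5)
Function('S')(l) = Mul(-7, l) (Function('S')(l) = Mul(Add(1, -8), l) = Mul(-7, l))
F = -55739 (F = Mul(-401, 139) = -55739)
Mul(F, Pow(Function('S')(m), -1)) = Mul(-55739, Pow(Mul(-7, 5), -1)) = Mul(-55739, Pow(-35, -1)) = Mul(-55739, Rational(-1, 35)) = Rational(55739, 35)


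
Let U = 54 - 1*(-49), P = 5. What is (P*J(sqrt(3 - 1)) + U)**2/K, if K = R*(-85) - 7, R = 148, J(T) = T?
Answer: -10659/12587 - 1030*sqrt(2)/12587 ≈ -0.96255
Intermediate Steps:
U = 103 (U = 54 + 49 = 103)
K = -12587 (K = 148*(-85) - 7 = -12580 - 7 = -12587)
(P*J(sqrt(3 - 1)) + U)**2/K = (5*sqrt(3 - 1) + 103)**2/(-12587) = (5*sqrt(2) + 103)**2*(-1/12587) = (103 + 5*sqrt(2))**2*(-1/12587) = -(103 + 5*sqrt(2))**2/12587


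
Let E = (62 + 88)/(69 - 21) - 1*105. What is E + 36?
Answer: -527/8 ≈ -65.875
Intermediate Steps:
E = -815/8 (E = 150/48 - 105 = 150*(1/48) - 105 = 25/8 - 105 = -815/8 ≈ -101.88)
E + 36 = -815/8 + 36 = -527/8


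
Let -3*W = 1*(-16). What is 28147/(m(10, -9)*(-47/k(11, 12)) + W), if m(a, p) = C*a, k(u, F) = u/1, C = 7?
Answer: -928851/9694 ≈ -95.817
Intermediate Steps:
W = 16/3 (W = -(-16)/3 = -⅓*(-16) = 16/3 ≈ 5.3333)
k(u, F) = u (k(u, F) = u*1 = u)
m(a, p) = 7*a
28147/(m(10, -9)*(-47/k(11, 12)) + W) = 28147/((7*10)*(-47/11) + 16/3) = 28147/(70*(-47*1/11) + 16/3) = 28147/(70*(-47/11) + 16/3) = 28147/(-3290/11 + 16/3) = 28147/(-9694/33) = 28147*(-33/9694) = -928851/9694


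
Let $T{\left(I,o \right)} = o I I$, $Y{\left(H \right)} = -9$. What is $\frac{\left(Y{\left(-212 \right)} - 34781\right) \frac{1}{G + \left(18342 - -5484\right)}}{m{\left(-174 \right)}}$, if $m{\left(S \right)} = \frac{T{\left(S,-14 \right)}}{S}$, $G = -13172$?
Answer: $- \frac{355}{264828} \approx -0.0013405$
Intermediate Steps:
$T{\left(I,o \right)} = o I^{2}$ ($T{\left(I,o \right)} = I o I = o I^{2}$)
$m{\left(S \right)} = - 14 S$ ($m{\left(S \right)} = \frac{\left(-14\right) S^{2}}{S} = - 14 S$)
$\frac{\left(Y{\left(-212 \right)} - 34781\right) \frac{1}{G + \left(18342 - -5484\right)}}{m{\left(-174 \right)}} = \frac{\left(-9 - 34781\right) \frac{1}{-13172 + \left(18342 - -5484\right)}}{\left(-14\right) \left(-174\right)} = \frac{\left(-34790\right) \frac{1}{-13172 + \left(18342 + 5484\right)}}{2436} = - \frac{34790}{-13172 + 23826} \cdot \frac{1}{2436} = - \frac{34790}{10654} \cdot \frac{1}{2436} = \left(-34790\right) \frac{1}{10654} \cdot \frac{1}{2436} = \left(- \frac{2485}{761}\right) \frac{1}{2436} = - \frac{355}{264828}$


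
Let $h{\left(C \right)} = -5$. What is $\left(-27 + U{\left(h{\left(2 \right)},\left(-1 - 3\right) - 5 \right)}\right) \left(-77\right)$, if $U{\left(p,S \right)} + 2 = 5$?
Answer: $1848$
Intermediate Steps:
$U{\left(p,S \right)} = 3$ ($U{\left(p,S \right)} = -2 + 5 = 3$)
$\left(-27 + U{\left(h{\left(2 \right)},\left(-1 - 3\right) - 5 \right)}\right) \left(-77\right) = \left(-27 + 3\right) \left(-77\right) = \left(-24\right) \left(-77\right) = 1848$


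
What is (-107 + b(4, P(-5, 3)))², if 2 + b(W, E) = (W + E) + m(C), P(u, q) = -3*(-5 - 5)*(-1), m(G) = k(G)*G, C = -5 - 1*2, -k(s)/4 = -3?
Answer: 47961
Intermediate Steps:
k(s) = 12 (k(s) = -4*(-3) = 12)
C = -7 (C = -5 - 2 = -7)
m(G) = 12*G
P(u, q) = -30 (P(u, q) = -3*(-10)*(-1) = 30*(-1) = -30)
b(W, E) = -86 + E + W (b(W, E) = -2 + ((W + E) + 12*(-7)) = -2 + ((E + W) - 84) = -2 + (-84 + E + W) = -86 + E + W)
(-107 + b(4, P(-5, 3)))² = (-107 + (-86 - 30 + 4))² = (-107 - 112)² = (-219)² = 47961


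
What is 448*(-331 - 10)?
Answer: -152768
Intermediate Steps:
448*(-331 - 10) = 448*(-341) = -152768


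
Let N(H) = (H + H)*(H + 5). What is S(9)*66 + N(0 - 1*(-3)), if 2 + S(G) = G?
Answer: 510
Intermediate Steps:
S(G) = -2 + G
N(H) = 2*H*(5 + H) (N(H) = (2*H)*(5 + H) = 2*H*(5 + H))
S(9)*66 + N(0 - 1*(-3)) = (-2 + 9)*66 + 2*(0 - 1*(-3))*(5 + (0 - 1*(-3))) = 7*66 + 2*(0 + 3)*(5 + (0 + 3)) = 462 + 2*3*(5 + 3) = 462 + 2*3*8 = 462 + 48 = 510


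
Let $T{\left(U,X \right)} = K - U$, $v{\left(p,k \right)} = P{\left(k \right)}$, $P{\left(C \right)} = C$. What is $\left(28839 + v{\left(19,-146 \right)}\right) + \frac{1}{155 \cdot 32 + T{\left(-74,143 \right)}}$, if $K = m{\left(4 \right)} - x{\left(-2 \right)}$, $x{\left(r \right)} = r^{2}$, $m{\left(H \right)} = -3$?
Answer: $\frac{144239712}{5027} \approx 28693.0$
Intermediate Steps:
$v{\left(p,k \right)} = k$
$K = -7$ ($K = -3 - \left(-2\right)^{2} = -3 - 4 = -7$)
$T{\left(U,X \right)} = -7 - U$
$\left(28839 + v{\left(19,-146 \right)}\right) + \frac{1}{155 \cdot 32 + T{\left(-74,143 \right)}} = \left(28839 - 146\right) + \frac{1}{155 \cdot 32 - -67} = 28693 + \frac{1}{4960 + \left(-7 + 74\right)} = 28693 + \frac{1}{4960 + 67} = 28693 + \frac{1}{5027} = \frac{144239712}{5027}$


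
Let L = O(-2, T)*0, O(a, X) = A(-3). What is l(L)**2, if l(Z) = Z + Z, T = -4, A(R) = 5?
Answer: 0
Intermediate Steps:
O(a, X) = 5
L = 0 (L = 5*0 = 0)
l(Z) = 2*Z
l(L)**2 = (2*0)**2 = 0**2 = 0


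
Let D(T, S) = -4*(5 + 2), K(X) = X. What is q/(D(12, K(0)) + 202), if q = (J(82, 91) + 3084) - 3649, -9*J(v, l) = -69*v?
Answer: 191/522 ≈ 0.36590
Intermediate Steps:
J(v, l) = 23*v/3 (J(v, l) = -(-23)*v/3 = 23*v/3)
D(T, S) = -28 (D(T, S) = -4*7 = -28)
q = 191/3 (q = ((23/3)*82 + 3084) - 3649 = (1886/3 + 3084) - 3649 = 11138/3 - 3649 = 191/3 ≈ 63.667)
q/(D(12, K(0)) + 202) = (191/3)/(-28 + 202) = (191/3)/174 = (1/174)*(191/3) = 191/522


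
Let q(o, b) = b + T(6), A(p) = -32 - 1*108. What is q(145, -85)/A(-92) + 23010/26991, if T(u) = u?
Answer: 1784563/1259580 ≈ 1.4168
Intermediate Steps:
A(p) = -140 (A(p) = -32 - 108 = -140)
q(o, b) = 6 + b (q(o, b) = b + 6 = 6 + b)
q(145, -85)/A(-92) + 23010/26991 = (6 - 85)/(-140) + 23010/26991 = -79*(-1/140) + 23010*(1/26991) = 79/140 + 7670/8997 = 1784563/1259580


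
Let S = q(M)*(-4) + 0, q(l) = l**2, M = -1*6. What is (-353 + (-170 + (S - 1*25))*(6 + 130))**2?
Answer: 2158252849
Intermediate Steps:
M = -6
S = -144 (S = (-6)**2*(-4) + 0 = 36*(-4) + 0 = -144 + 0 = -144)
(-353 + (-170 + (S - 1*25))*(6 + 130))**2 = (-353 + (-170 + (-144 - 1*25))*(6 + 130))**2 = (-353 + (-170 + (-144 - 25))*136)**2 = (-353 + (-170 - 169)*136)**2 = (-353 - 339*136)**2 = (-353 - 46104)**2 = (-46457)**2 = 2158252849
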